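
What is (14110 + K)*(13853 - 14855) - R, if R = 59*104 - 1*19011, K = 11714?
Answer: -25862773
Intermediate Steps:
R = -12875 (R = 6136 - 19011 = -12875)
(14110 + K)*(13853 - 14855) - R = (14110 + 11714)*(13853 - 14855) - 1*(-12875) = 25824*(-1002) + 12875 = -25875648 + 12875 = -25862773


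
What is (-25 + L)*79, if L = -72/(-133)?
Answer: -256987/133 ≈ -1932.2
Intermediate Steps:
L = 72/133 (L = -72*(-1/133) = 72/133 ≈ 0.54135)
(-25 + L)*79 = (-25 + 72/133)*79 = -3253/133*79 = -256987/133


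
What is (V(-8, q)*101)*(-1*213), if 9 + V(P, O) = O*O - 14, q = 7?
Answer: -559338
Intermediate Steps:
V(P, O) = -23 + O² (V(P, O) = -9 + (O*O - 14) = -9 + (O² - 14) = -9 + (-14 + O²) = -23 + O²)
(V(-8, q)*101)*(-1*213) = ((-23 + 7²)*101)*(-1*213) = ((-23 + 49)*101)*(-213) = (26*101)*(-213) = 2626*(-213) = -559338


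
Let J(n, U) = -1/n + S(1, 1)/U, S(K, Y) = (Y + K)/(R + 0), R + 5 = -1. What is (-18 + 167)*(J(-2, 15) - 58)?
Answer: -771373/90 ≈ -8570.8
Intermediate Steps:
R = -6 (R = -5 - 1 = -6)
S(K, Y) = -K/6 - Y/6 (S(K, Y) = (Y + K)/(-6 + 0) = (K + Y)/(-6) = (K + Y)*(-⅙) = -K/6 - Y/6)
J(n, U) = -1/n - 1/(3*U) (J(n, U) = -1/n + (-⅙*1 - ⅙*1)/U = -1/n + (-⅙ - ⅙)/U = -1/n - 1/(3*U))
(-18 + 167)*(J(-2, 15) - 58) = (-18 + 167)*((-1*15 - ⅓*(-2))/(15*(-2)) - 58) = 149*((1/15)*(-½)*(-15 + ⅔) - 58) = 149*((1/15)*(-½)*(-43/3) - 58) = 149*(43/90 - 58) = 149*(-5177/90) = -771373/90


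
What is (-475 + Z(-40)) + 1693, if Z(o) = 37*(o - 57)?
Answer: -2371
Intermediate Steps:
Z(o) = -2109 + 37*o (Z(o) = 37*(-57 + o) = -2109 + 37*o)
(-475 + Z(-40)) + 1693 = (-475 + (-2109 + 37*(-40))) + 1693 = (-475 + (-2109 - 1480)) + 1693 = (-475 - 3589) + 1693 = -4064 + 1693 = -2371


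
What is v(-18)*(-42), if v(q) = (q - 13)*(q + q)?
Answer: -46872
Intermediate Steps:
v(q) = 2*q*(-13 + q) (v(q) = (-13 + q)*(2*q) = 2*q*(-13 + q))
v(-18)*(-42) = (2*(-18)*(-13 - 18))*(-42) = (2*(-18)*(-31))*(-42) = 1116*(-42) = -46872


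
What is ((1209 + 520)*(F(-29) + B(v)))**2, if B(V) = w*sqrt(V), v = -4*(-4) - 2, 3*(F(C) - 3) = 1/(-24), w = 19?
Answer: 78461349786001/5184 + 12211866485*sqrt(14)/36 ≈ 1.6405e+10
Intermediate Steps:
F(C) = 215/72 (F(C) = 3 + (1/3)/(-24) = 3 + (1/3)*(-1/24) = 3 - 1/72 = 215/72)
v = 14 (v = 16 - 2 = 14)
B(V) = 19*sqrt(V)
((1209 + 520)*(F(-29) + B(v)))**2 = ((1209 + 520)*(215/72 + 19*sqrt(14)))**2 = (1729*(215/72 + 19*sqrt(14)))**2 = (371735/72 + 32851*sqrt(14))**2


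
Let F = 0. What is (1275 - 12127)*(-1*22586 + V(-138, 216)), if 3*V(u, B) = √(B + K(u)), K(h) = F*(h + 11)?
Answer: 245103272 - 21704*√6 ≈ 2.4505e+8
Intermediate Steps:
K(h) = 0 (K(h) = 0*(h + 11) = 0*(11 + h) = 0)
V(u, B) = √B/3 (V(u, B) = √(B + 0)/3 = √B/3)
(1275 - 12127)*(-1*22586 + V(-138, 216)) = (1275 - 12127)*(-1*22586 + √216/3) = -10852*(-22586 + (6*√6)/3) = -10852*(-22586 + 2*√6) = 245103272 - 21704*√6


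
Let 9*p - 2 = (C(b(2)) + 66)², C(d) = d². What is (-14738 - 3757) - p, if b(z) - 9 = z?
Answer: -67142/3 ≈ -22381.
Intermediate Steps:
b(z) = 9 + z
p = 11657/3 (p = 2/9 + ((9 + 2)² + 66)²/9 = 2/9 + (11² + 66)²/9 = 2/9 + (121 + 66)²/9 = 2/9 + (⅑)*187² = 2/9 + (⅑)*34969 = 2/9 + 34969/9 = 11657/3 ≈ 3885.7)
(-14738 - 3757) - p = (-14738 - 3757) - 1*11657/3 = -18495 - 11657/3 = -67142/3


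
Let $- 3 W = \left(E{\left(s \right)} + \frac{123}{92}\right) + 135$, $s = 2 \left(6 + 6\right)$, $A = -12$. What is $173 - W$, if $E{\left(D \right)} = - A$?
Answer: $\frac{20465}{92} \approx 222.45$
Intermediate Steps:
$s = 24$ ($s = 2 \cdot 12 = 24$)
$E{\left(D \right)} = 12$ ($E{\left(D \right)} = \left(-1\right) \left(-12\right) = 12$)
$W = - \frac{4549}{92}$ ($W = - \frac{\left(12 + \frac{123}{92}\right) + 135}{3} = - \frac{\frac{1227}{92} + 135}{3} = \left(- \frac{1}{3}\right) \frac{13647}{92} = - \frac{4549}{92} \approx -49.446$)
$173 - W = 173 - - \frac{4549}{92} = 173 + \frac{4549}{92} = \frac{20465}{92}$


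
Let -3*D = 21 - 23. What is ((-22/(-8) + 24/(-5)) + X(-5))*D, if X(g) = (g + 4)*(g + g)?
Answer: 53/10 ≈ 5.3000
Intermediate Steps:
X(g) = 2*g*(4 + g) (X(g) = (4 + g)*(2*g) = 2*g*(4 + g))
D = ⅔ (D = -(21 - 23)/3 = -⅓*(-2) = ⅔ ≈ 0.66667)
((-22/(-8) + 24/(-5)) + X(-5))*D = ((-22/(-8) + 24/(-5)) + 2*(-5)*(4 - 5))*(⅔) = ((-22*(-⅛) + 24*(-⅕)) + 2*(-5)*(-1))*(⅔) = ((11/4 - 24/5) + 10)*(⅔) = (-41/20 + 10)*(⅔) = (159/20)*(⅔) = 53/10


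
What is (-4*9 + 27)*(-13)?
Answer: 117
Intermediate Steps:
(-4*9 + 27)*(-13) = (-36 + 27)*(-13) = -9*(-13) = 117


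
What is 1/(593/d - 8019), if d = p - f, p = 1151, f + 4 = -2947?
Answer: -4102/32893345 ≈ -0.00012471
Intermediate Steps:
f = -2951 (f = -4 - 2947 = -2951)
d = 4102 (d = 1151 - 1*(-2951) = 1151 + 2951 = 4102)
1/(593/d - 8019) = 1/(593/4102 - 8019) = 1/(-32893345/4102) = -4102/32893345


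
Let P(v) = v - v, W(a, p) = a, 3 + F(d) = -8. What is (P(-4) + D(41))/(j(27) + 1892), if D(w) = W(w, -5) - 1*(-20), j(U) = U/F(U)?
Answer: 671/20785 ≈ 0.032283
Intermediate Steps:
F(d) = -11 (F(d) = -3 - 8 = -11)
j(U) = -U/11 (j(U) = U/(-11) = U*(-1/11) = -U/11)
D(w) = 20 + w (D(w) = w - 1*(-20) = w + 20 = 20 + w)
P(v) = 0
(P(-4) + D(41))/(j(27) + 1892) = (0 + (20 + 41))/(-1/11*27 + 1892) = (0 + 61)/(-27/11 + 1892) = 61/(20785/11) = 61*(11/20785) = 671/20785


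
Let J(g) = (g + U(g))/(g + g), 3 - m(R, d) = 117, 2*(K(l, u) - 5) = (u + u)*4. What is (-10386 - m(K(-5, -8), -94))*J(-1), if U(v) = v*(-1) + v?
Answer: -5136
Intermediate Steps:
U(v) = 0 (U(v) = -v + v = 0)
K(l, u) = 5 + 4*u (K(l, u) = 5 + ((u + u)*4)/2 = 5 + ((2*u)*4)/2 = 5 + (8*u)/2 = 5 + 4*u)
m(R, d) = -114 (m(R, d) = 3 - 1*117 = 3 - 117 = -114)
J(g) = ½ (J(g) = (g + 0)/(g + g) = g/((2*g)) = g*(1/(2*g)) = ½)
(-10386 - m(K(-5, -8), -94))*J(-1) = (-10386 - 1*(-114))*(½) = (-10386 + 114)*(½) = -10272*½ = -5136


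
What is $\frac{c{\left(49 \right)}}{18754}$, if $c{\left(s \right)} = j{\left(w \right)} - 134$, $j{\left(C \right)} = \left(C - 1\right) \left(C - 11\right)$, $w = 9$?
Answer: $- \frac{75}{9377} \approx -0.0079983$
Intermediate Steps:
$j{\left(C \right)} = \left(-1 + C\right) \left(-11 + C\right)$
$c{\left(s \right)} = -150$ ($c{\left(s \right)} = \left(11 + 9^{2} - 108\right) - 134 = \left(11 + 81 - 108\right) - 134 = -16 - 134 = -150$)
$\frac{c{\left(49 \right)}}{18754} = - \frac{150}{18754} = \left(-150\right) \frac{1}{18754} = - \frac{75}{9377}$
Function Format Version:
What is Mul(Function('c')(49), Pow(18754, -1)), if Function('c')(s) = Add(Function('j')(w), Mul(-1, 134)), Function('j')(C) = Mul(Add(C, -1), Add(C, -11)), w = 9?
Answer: Rational(-75, 9377) ≈ -0.0079983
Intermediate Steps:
Function('j')(C) = Mul(Add(-1, C), Add(-11, C))
Function('c')(s) = -150 (Function('c')(s) = Add(Add(11, Pow(9, 2), Mul(-12, 9)), Mul(-1, 134)) = Add(Add(11, 81, -108), -134) = Add(-16, -134) = -150)
Mul(Function('c')(49), Pow(18754, -1)) = Mul(-150, Pow(18754, -1)) = Mul(-150, Rational(1, 18754)) = Rational(-75, 9377)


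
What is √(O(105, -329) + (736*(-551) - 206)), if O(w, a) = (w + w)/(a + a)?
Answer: I*√896284783/47 ≈ 636.98*I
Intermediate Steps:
O(w, a) = w/a (O(w, a) = (2*w)/((2*a)) = (2*w)*(1/(2*a)) = w/a)
√(O(105, -329) + (736*(-551) - 206)) = √(105/(-329) + (736*(-551) - 206)) = √(105*(-1/329) + (-405536 - 206)) = √(-15/47 - 405742) = √(-19069889/47) = I*√896284783/47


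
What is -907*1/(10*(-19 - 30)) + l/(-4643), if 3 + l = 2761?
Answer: 2859781/2275070 ≈ 1.2570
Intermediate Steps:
l = 2758 (l = -3 + 2761 = 2758)
-907*1/(10*(-19 - 30)) + l/(-4643) = -907*1/(10*(-19 - 30)) + 2758/(-4643) = -907/(10*(-49)) + 2758*(-1/4643) = -907/(-490) - 2758/4643 = -907*(-1/490) - 2758/4643 = 907/490 - 2758/4643 = 2859781/2275070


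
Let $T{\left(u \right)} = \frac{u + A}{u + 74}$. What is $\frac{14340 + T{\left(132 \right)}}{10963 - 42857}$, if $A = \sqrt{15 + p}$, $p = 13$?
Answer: $- \frac{738543}{1642541} - \frac{\sqrt{7}}{3285082} \approx -0.44964$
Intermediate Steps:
$A = 2 \sqrt{7}$ ($A = \sqrt{15 + 13} = \sqrt{28} = 2 \sqrt{7} \approx 5.2915$)
$T{\left(u \right)} = \frac{u + 2 \sqrt{7}}{74 + u}$ ($T{\left(u \right)} = \frac{u + 2 \sqrt{7}}{u + 74} = \frac{u + 2 \sqrt{7}}{74 + u}$)
$\frac{14340 + T{\left(132 \right)}}{10963 - 42857} = \frac{14340 + \frac{132 + 2 \sqrt{7}}{74 + 132}}{10963 - 42857} = \frac{14340 + \frac{132 + 2 \sqrt{7}}{206}}{-31894} = \left(14340 + \frac{132 + 2 \sqrt{7}}{206}\right) \left(- \frac{1}{31894}\right) = \left(14340 + \left(\frac{66}{103} + \frac{\sqrt{7}}{103}\right)\right) \left(- \frac{1}{31894}\right) = \left(\frac{1477086}{103} + \frac{\sqrt{7}}{103}\right) \left(- \frac{1}{31894}\right) = - \frac{738543}{1642541} - \frac{\sqrt{7}}{3285082}$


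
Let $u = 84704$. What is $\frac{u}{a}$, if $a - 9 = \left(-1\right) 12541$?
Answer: $- \frac{21176}{3133} \approx -6.759$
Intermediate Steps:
$a = -12532$ ($a = 9 - 12541 = -12532$)
$\frac{u}{a} = \frac{84704}{-12532} = 84704 \left(- \frac{1}{12532}\right) = - \frac{21176}{3133}$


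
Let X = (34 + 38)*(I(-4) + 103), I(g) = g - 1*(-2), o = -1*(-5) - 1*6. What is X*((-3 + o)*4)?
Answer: -116352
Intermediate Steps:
o = -1 (o = 5 - 6 = -1)
I(g) = 2 + g (I(g) = g + 2 = 2 + g)
X = 7272 (X = (34 + 38)*((2 - 4) + 103) = 72*(-2 + 103) = 72*101 = 7272)
X*((-3 + o)*4) = 7272*((-3 - 1)*4) = 7272*(-4*4) = 7272*(-16) = -116352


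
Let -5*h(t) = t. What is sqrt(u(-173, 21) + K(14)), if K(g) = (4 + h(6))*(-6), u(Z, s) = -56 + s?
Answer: I*sqrt(1295)/5 ≈ 7.1972*I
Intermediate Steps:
h(t) = -t/5
K(g) = -84/5 (K(g) = (4 - 1/5*6)*(-6) = (4 - 6/5)*(-6) = (14/5)*(-6) = -84/5)
sqrt(u(-173, 21) + K(14)) = sqrt((-56 + 21) - 84/5) = sqrt(-35 - 84/5) = sqrt(-259/5) = I*sqrt(1295)/5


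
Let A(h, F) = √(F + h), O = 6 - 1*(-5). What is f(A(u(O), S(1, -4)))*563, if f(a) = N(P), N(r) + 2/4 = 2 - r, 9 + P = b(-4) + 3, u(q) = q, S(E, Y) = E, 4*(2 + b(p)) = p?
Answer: 11823/2 ≈ 5911.5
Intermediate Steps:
O = 11 (O = 6 + 5 = 11)
b(p) = -2 + p/4
P = -9 (P = -9 + ((-2 + (¼)*(-4)) + 3) = -9 + ((-2 - 1) + 3) = -9 + (-3 + 3) = -9 + 0 = -9)
N(r) = 3/2 - r (N(r) = -½ + (2 - r) = 3/2 - r)
f(a) = 21/2 (f(a) = 3/2 - 1*(-9) = 3/2 + 9 = 21/2)
f(A(u(O), S(1, -4)))*563 = (21/2)*563 = 11823/2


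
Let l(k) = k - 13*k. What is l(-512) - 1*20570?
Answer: -14426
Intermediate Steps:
l(k) = -12*k
l(-512) - 1*20570 = -12*(-512) - 1*20570 = 6144 - 20570 = -14426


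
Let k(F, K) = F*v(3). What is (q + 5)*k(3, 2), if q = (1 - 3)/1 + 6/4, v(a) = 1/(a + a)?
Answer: 9/4 ≈ 2.2500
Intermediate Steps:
v(a) = 1/(2*a)
k(F, K) = F/6 (k(F, K) = F*((1/2)/3) = F*((1/2)*(1/3)) = F*(1/6) = F/6)
q = -1/2 (q = -2*1 + 6*(1/4) = -2 + 3/2 = -1/2 ≈ -0.50000)
(q + 5)*k(3, 2) = (-1/2 + 5)*((1/6)*3) = (9/2)*(1/2) = 9/4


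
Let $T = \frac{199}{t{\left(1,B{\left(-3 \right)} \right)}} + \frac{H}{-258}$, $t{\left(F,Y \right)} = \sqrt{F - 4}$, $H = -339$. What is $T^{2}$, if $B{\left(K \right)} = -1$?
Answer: $\frac{\left(339 - 17114 i \sqrt{3}\right)^{2}}{66564} \approx -13199.0 - 301.93 i$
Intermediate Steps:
$t{\left(F,Y \right)} = \sqrt{-4 + F}$
$T = \frac{113}{86} - \frac{199 i \sqrt{3}}{3}$ ($T = \frac{199}{\sqrt{-4 + 1}} - \frac{339}{-258} = \frac{199}{\sqrt{-3}} - - \frac{113}{86} = \frac{199}{i \sqrt{3}} + \frac{113}{86} = 199 \left(- \frac{i \sqrt{3}}{3}\right) + \frac{113}{86} = - \frac{199 i \sqrt{3}}{3} + \frac{113}{86} = \frac{113}{86} - \frac{199 i \sqrt{3}}{3} \approx 1.314 - 114.89 i$)
$T^{2} = \left(\frac{113}{86} - \frac{199 i \sqrt{3}}{3}\right)^{2}$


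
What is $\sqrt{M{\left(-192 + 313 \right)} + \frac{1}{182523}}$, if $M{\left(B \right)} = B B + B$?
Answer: $\frac{\sqrt{491790797481621}}{182523} \approx 121.5$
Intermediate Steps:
$M{\left(B \right)} = B + B^{2}$ ($M{\left(B \right)} = B^{2} + B = B + B^{2}$)
$\sqrt{M{\left(-192 + 313 \right)} + \frac{1}{182523}} = \sqrt{\left(-192 + 313\right) \left(1 + \left(-192 + 313\right)\right) + \frac{1}{182523}} = \sqrt{121 \left(1 + 121\right) + \frac{1}{182523}} = \sqrt{121 \cdot 122 + \frac{1}{182523}} = \sqrt{14762 + \frac{1}{182523}} = \sqrt{\frac{2694404527}{182523}} = \frac{\sqrt{491790797481621}}{182523}$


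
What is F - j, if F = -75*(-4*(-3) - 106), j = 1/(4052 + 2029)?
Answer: 42871049/6081 ≈ 7050.0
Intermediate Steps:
j = 1/6081 ≈ 0.00016445
F = 7050 (F = -75*(12 - 106) = -75*(-94) = 7050)
F - j = 7050 - 1*1/6081 = 7050 - 1/6081 = 42871049/6081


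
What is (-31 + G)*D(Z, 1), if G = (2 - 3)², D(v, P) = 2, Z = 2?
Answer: -60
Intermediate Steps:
G = 1 (G = (-1)² = 1)
(-31 + G)*D(Z, 1) = (-31 + 1)*2 = -30*2 = -60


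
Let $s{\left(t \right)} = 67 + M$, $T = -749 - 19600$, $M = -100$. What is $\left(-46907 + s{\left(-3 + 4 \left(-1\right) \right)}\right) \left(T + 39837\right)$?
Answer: $-914766720$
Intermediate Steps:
$T = -20349$
$s{\left(t \right)} = -33$ ($s{\left(t \right)} = 67 - 100 = -33$)
$\left(-46907 + s{\left(-3 + 4 \left(-1\right) \right)}\right) \left(T + 39837\right) = \left(-46907 - 33\right) \left(-20349 + 39837\right) = \left(-46940\right) 19488 = -914766720$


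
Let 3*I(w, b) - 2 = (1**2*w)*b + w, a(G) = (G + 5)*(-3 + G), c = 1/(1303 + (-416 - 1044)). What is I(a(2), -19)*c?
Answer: -128/471 ≈ -0.27176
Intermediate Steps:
c = -1/157 (c = 1/(1303 - 1460) = 1/(-157) = -1/157 ≈ -0.0063694)
a(G) = (-3 + G)*(5 + G) (a(G) = (5 + G)*(-3 + G) = (-3 + G)*(5 + G))
I(w, b) = 2/3 + w/3 + b*w/3 (I(w, b) = 2/3 + ((1**2*w)*b + w)/3 = 2/3 + ((1*w)*b + w)/3 = 2/3 + (w*b + w)/3 = 2/3 + (b*w + w)/3 = 2/3 + (w + b*w)/3 = 2/3 + (w/3 + b*w/3) = 2/3 + w/3 + b*w/3)
I(a(2), -19)*c = (2/3 + (-15 + 2**2 + 2*2)/3 + (1/3)*(-19)*(-15 + 2**2 + 2*2))*(-1/157) = (2/3 + (-15 + 4 + 4)/3 + (1/3)*(-19)*(-15 + 4 + 4))*(-1/157) = (2/3 + (1/3)*(-7) + (1/3)*(-19)*(-7))*(-1/157) = (2/3 - 7/3 + 133/3)*(-1/157) = (128/3)*(-1/157) = -128/471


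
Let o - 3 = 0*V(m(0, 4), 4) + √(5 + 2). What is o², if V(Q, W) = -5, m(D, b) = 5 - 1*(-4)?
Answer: (3 + √7)² ≈ 31.875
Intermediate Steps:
m(D, b) = 9 (m(D, b) = 5 + 4 = 9)
o = 3 + √7 (o = 3 + (0*(-5) + √(5 + 2)) = 3 + (0 + √7) = 3 + √7 ≈ 5.6458)
o² = (3 + √7)²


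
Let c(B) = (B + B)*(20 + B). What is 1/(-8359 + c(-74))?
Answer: -1/367 ≈ -0.0027248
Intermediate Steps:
c(B) = 2*B*(20 + B) (c(B) = (2*B)*(20 + B) = 2*B*(20 + B))
1/(-8359 + c(-74)) = 1/(-8359 + 2*(-74)*(20 - 74)) = 1/(-8359 + 2*(-74)*(-54)) = 1/(-8359 + 7992) = 1/(-367) = -1/367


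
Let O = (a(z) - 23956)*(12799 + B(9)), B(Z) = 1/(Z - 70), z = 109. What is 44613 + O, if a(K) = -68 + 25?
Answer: -18734209869/61 ≈ -3.0712e+8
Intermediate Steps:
a(K) = -43
B(Z) = 1/(-70 + Z)
O = -18736931262/61 (O = (-43 - 23956)*(12799 + 1/(-70 + 9)) = -23999*(12799 + 1/(-61)) = -23999*(12799 - 1/61) = -23999*780738/61 = -18736931262/61 ≈ -3.0716e+8)
44613 + O = 44613 - 18736931262/61 = -18734209869/61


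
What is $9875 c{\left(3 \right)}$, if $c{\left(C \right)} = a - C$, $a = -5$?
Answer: $-79000$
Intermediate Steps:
$c{\left(C \right)} = -5 - C$
$9875 c{\left(3 \right)} = 9875 \left(-5 - 3\right) = 9875 \left(-8\right) = -79000$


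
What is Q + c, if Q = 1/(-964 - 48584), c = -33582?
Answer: -1663920937/49548 ≈ -33582.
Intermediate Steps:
Q = -1/49548 (Q = 1/(-49548) = -1/49548 ≈ -2.0182e-5)
Q + c = -1/49548 - 33582 = -1663920937/49548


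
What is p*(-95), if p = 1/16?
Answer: -95/16 ≈ -5.9375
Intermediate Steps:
p = 1/16 ≈ 0.062500
p*(-95) = (1/16)*(-95) = -95/16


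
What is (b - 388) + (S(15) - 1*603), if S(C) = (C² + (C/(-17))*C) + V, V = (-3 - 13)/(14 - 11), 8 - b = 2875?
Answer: -186230/51 ≈ -3651.6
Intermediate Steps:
b = -2867 (b = 8 - 1*2875 = 8 - 2875 = -2867)
V = -16/3 ≈ -5.3333
S(C) = -16/3 + 16*C²/17 (S(C) = (C² + (C/(-17))*C) - 16/3 = (C² + (C*(-1/17))*C) - 16/3 = (C² + (-C/17)*C) - 16/3 = (C² - C²/17) - 16/3 = 16*C²/17 - 16/3 = -16/3 + 16*C²/17)
(b - 388) + (S(15) - 1*603) = (-2867 - 388) + ((-16/3 + (16/17)*15²) - 1*603) = -3255 + ((-16/3 + (16/17)*225) - 603) = -3255 + ((-16/3 + 3600/17) - 603) = -3255 + (10528/51 - 603) = -3255 - 20225/51 = -186230/51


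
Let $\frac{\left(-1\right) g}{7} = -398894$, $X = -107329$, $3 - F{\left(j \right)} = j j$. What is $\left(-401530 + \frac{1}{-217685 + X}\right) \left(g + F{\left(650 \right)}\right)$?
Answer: $- \frac{309260615081500381}{325014} \approx -9.5153 \cdot 10^{11}$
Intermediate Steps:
$F{\left(j \right)} = 3 - j^{2}$ ($F{\left(j \right)} = 3 - j j = 3 - j^{2}$)
$g = 2792258$ ($g = \left(-7\right) \left(-398894\right) = 2792258$)
$\left(-401530 + \frac{1}{-217685 + X}\right) \left(g + F{\left(650 \right)}\right) = \left(-401530 + \frac{1}{-217685 - 107329}\right) \left(2792258 + \left(3 - 650^{2}\right)\right) = \left(-401530 + \frac{1}{-325014}\right) \left(2792258 + \left(3 - 422500\right)\right) = \left(-401530 - \frac{1}{325014}\right) \left(2792258 + \left(3 - 422500\right)\right) = - \frac{130502871421 \left(2792258 - 422497\right)}{325014} = \left(- \frac{130502871421}{325014}\right) 2369761 = - \frac{309260615081500381}{325014}$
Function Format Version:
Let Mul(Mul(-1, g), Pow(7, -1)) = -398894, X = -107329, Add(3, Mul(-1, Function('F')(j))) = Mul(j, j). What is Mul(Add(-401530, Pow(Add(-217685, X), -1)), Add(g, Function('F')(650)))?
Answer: Rational(-309260615081500381, 325014) ≈ -9.5153e+11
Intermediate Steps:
Function('F')(j) = Add(3, Mul(-1, Pow(j, 2))) (Function('F')(j) = Add(3, Mul(-1, Mul(j, j))) = Add(3, Mul(-1, Pow(j, 2))))
g = 2792258 (g = Mul(-7, -398894) = 2792258)
Mul(Add(-401530, Pow(Add(-217685, X), -1)), Add(g, Function('F')(650))) = Mul(Add(-401530, Pow(Add(-217685, -107329), -1)), Add(2792258, Add(3, Mul(-1, Pow(650, 2))))) = Mul(Add(-401530, Pow(-325014, -1)), Add(2792258, Add(3, Mul(-1, 422500)))) = Mul(Add(-401530, Rational(-1, 325014)), Add(2792258, Add(3, -422500))) = Mul(Rational(-130502871421, 325014), Add(2792258, -422497)) = Mul(Rational(-130502871421, 325014), 2369761) = Rational(-309260615081500381, 325014)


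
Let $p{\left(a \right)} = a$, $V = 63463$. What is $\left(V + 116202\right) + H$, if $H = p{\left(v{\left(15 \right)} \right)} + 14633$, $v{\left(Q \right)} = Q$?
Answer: $194313$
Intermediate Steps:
$H = 14648$ ($H = 15 + 14633 = 14648$)
$\left(V + 116202\right) + H = \left(63463 + 116202\right) + 14648 = 179665 + 14648 = 194313$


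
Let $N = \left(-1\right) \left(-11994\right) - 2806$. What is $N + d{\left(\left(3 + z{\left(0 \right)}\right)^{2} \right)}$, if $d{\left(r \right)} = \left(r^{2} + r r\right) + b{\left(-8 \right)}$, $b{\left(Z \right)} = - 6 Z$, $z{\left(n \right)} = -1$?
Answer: $9268$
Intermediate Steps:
$N = 9188$ ($N = 11994 - 2806 = 9188$)
$d{\left(r \right)} = 48 + 2 r^{2}$ ($d{\left(r \right)} = \left(r^{2} + r r\right) - -48 = \left(r^{2} + r^{2}\right) + 48 = 2 r^{2} + 48 = 48 + 2 r^{2}$)
$N + d{\left(\left(3 + z{\left(0 \right)}\right)^{2} \right)} = 9188 + \left(48 + 2 \left(\left(3 - 1\right)^{2}\right)^{2}\right) = 9188 + \left(48 + 2 \left(2^{2}\right)^{2}\right) = 9188 + \left(48 + 2 \cdot 4^{2}\right) = 9188 + \left(48 + 2 \cdot 16\right) = 9188 + \left(48 + 32\right) = 9188 + 80 = 9268$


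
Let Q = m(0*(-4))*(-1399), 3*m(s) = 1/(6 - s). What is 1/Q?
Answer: -18/1399 ≈ -0.012866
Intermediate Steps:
m(s) = 1/(3*(6 - s))
Q = -1399/18 (Q = -1/(-18 + 3*(0*(-4)))*(-1399) = -1/(-18 + 3*0)*(-1399) = -1/(-18 + 0)*(-1399) = -1/(-18)*(-1399) = -1*(-1/18)*(-1399) = (1/18)*(-1399) = -1399/18 ≈ -77.722)
1/Q = 1/(-1399/18) = -18/1399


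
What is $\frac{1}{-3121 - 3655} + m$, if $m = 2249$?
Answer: $\frac{15239223}{6776} \approx 2249.0$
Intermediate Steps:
$\frac{1}{-3121 - 3655} + m = \frac{1}{-3121 - 3655} + 2249 = \frac{1}{-6776} + 2249 = - \frac{1}{6776} + 2249 = \frac{15239223}{6776}$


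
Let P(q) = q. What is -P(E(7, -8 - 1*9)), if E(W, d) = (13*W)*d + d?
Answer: 1564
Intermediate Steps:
E(W, d) = d + 13*W*d (E(W, d) = 13*W*d + d = d + 13*W*d)
-P(E(7, -8 - 1*9)) = -(-8 - 1*9)*(1 + 13*7) = -(-8 - 9)*(1 + 91) = -(-17)*92 = -1*(-1564) = 1564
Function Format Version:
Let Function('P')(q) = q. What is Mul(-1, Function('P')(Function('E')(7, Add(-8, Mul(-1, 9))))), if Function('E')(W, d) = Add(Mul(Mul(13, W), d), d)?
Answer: 1564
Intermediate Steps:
Function('E')(W, d) = Add(d, Mul(13, W, d)) (Function('E')(W, d) = Add(Mul(13, W, d), d) = Add(d, Mul(13, W, d)))
Mul(-1, Function('P')(Function('E')(7, Add(-8, Mul(-1, 9))))) = Mul(-1, Mul(Add(-8, Mul(-1, 9)), Add(1, Mul(13, 7)))) = Mul(-1, Mul(Add(-8, -9), Add(1, 91))) = Mul(-1, Mul(-17, 92)) = Mul(-1, -1564) = 1564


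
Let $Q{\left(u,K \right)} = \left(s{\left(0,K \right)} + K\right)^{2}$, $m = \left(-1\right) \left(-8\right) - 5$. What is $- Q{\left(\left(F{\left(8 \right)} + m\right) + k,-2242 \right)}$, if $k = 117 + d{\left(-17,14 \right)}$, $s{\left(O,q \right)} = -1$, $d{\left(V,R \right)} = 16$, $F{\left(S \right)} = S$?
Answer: $-5031049$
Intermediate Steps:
$m = 3$ ($m = 8 - 5 = 3$)
$k = 133$ ($k = 117 + 16 = 133$)
$Q{\left(u,K \right)} = \left(-1 + K\right)^{2}$
$- Q{\left(\left(F{\left(8 \right)} + m\right) + k,-2242 \right)} = - \left(-1 - 2242\right)^{2} = - \left(-2243\right)^{2} = \left(-1\right) 5031049 = -5031049$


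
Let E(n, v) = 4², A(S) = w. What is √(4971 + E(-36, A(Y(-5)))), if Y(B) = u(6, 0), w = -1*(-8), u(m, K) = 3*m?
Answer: √4987 ≈ 70.619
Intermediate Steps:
w = 8
Y(B) = 18 (Y(B) = 3*6 = 18)
A(S) = 8
E(n, v) = 16
√(4971 + E(-36, A(Y(-5)))) = √(4971 + 16) = √4987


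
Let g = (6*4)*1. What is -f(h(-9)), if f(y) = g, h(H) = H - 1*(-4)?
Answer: -24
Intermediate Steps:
h(H) = 4 + H (h(H) = H + 4 = 4 + H)
g = 24 (g = 24*1 = 24)
f(y) = 24
-f(h(-9)) = -1*24 = -24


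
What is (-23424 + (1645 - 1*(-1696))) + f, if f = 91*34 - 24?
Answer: -17013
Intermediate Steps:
f = 3070 (f = 3094 - 24 = 3070)
(-23424 + (1645 - 1*(-1696))) + f = (-23424 + (1645 - 1*(-1696))) + 3070 = (-23424 + (1645 + 1696)) + 3070 = (-23424 + 3341) + 3070 = -20083 + 3070 = -17013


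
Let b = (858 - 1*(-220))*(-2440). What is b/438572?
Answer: -657580/109643 ≈ -5.9975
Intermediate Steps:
b = -2630320 (b = (858 + 220)*(-2440) = 1078*(-2440) = -2630320)
b/438572 = -2630320/438572 = -2630320*1/438572 = -657580/109643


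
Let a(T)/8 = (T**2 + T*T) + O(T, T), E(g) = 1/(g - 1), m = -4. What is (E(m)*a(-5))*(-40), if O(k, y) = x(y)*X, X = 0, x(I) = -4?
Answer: 3200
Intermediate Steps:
O(k, y) = 0 (O(k, y) = -4*0 = 0)
E(g) = 1/(-1 + g)
a(T) = 16*T**2 (a(T) = 8*((T**2 + T*T) + 0) = 8*((T**2 + T**2) + 0) = 8*(2*T**2 + 0) = 8*(2*T**2) = 16*T**2)
(E(m)*a(-5))*(-40) = ((16*(-5)**2)/(-1 - 4))*(-40) = ((16*25)/(-5))*(-40) = -1/5*400*(-40) = -80*(-40) = 3200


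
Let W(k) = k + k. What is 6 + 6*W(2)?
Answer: 30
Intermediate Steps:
W(k) = 2*k
6 + 6*W(2) = 6 + 6*(2*2) = 6 + 6*4 = 6 + 24 = 30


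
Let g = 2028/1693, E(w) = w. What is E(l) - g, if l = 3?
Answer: 3051/1693 ≈ 1.8021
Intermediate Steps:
g = 2028/1693 (g = 2028*(1/1693) = 2028/1693 ≈ 1.1979)
E(l) - g = 3 - 1*2028/1693 = 3 - 2028/1693 = 3051/1693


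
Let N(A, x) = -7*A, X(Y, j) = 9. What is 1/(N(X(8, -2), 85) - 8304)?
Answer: -1/8367 ≈ -0.00011952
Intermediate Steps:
1/(N(X(8, -2), 85) - 8304) = 1/(-7*9 - 8304) = 1/(-63 - 8304) = 1/(-8367) = -1/8367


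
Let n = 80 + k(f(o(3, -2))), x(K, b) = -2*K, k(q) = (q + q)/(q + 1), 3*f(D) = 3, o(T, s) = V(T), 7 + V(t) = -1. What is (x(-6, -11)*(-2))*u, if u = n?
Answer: -1944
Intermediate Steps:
V(t) = -8 (V(t) = -7 - 1 = -8)
o(T, s) = -8
f(D) = 1 (f(D) = (1/3)*3 = 1)
k(q) = 2*q/(1 + q) (k(q) = (2*q)/(1 + q) = 2*q/(1 + q))
n = 81 (n = 80 + 2*1/(1 + 1) = 80 + 2*1/2 = 80 + 2*1*(1/2) = 80 + 1 = 81)
u = 81
(x(-6, -11)*(-2))*u = (-2*(-6)*(-2))*81 = (12*(-2))*81 = -24*81 = -1944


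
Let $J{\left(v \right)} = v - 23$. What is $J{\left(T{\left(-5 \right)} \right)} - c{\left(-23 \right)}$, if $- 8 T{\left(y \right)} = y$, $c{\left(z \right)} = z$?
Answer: $\frac{5}{8} \approx 0.625$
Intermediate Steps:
$T{\left(y \right)} = - \frac{y}{8}$
$J{\left(v \right)} = -23 + v$
$J{\left(T{\left(-5 \right)} \right)} - c{\left(-23 \right)} = \left(-23 - - \frac{5}{8}\right) - -23 = \left(-23 + \frac{5}{8}\right) + 23 = - \frac{179}{8} + 23 = \frac{5}{8}$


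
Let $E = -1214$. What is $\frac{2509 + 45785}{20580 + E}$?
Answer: $\frac{24147}{9683} \approx 2.4938$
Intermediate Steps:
$\frac{2509 + 45785}{20580 + E} = \frac{2509 + 45785}{20580 - 1214} = \frac{48294}{19366} = 48294 \cdot \frac{1}{19366} = \frac{24147}{9683}$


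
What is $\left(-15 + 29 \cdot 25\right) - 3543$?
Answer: $-2833$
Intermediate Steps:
$\left(-15 + 29 \cdot 25\right) - 3543 = \left(-15 + 725\right) - 3543 = 710 - 3543 = -2833$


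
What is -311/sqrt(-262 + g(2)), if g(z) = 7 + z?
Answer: 311*I*sqrt(253)/253 ≈ 19.552*I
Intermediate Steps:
-311/sqrt(-262 + g(2)) = -311/sqrt(-262 + (7 + 2)) = -311/sqrt(-262 + 9) = -311*(-I*sqrt(253)/253) = -(-311)*I*sqrt(253)/253 = 311*I*sqrt(253)/253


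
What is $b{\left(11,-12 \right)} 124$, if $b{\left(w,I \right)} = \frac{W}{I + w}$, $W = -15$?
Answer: $1860$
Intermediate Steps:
$b{\left(w,I \right)} = - \frac{15}{I + w}$
$b{\left(11,-12 \right)} 124 = - \frac{15}{-12 + 11} \cdot 124 = - \frac{15}{-1} \cdot 124 = \left(-15\right) \left(-1\right) 124 = 15 \cdot 124 = 1860$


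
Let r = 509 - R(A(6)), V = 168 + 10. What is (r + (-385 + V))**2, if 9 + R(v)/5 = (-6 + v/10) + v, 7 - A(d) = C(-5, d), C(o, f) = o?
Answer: 96721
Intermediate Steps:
A(d) = 12 (A(d) = 7 - 1*(-5) = 7 + 5 = 12)
V = 178
R(v) = -75 + 11*v/2 (R(v) = -45 + 5*((-6 + v/10) + v) = -45 + 5*(-6 + 11*v/10) = -45 + (-30 + 11*v/2) = -75 + 11*v/2)
r = 518 (r = 509 - (-75 + (11/2)*12) = 509 - (-75 + 66) = 509 - 1*(-9) = 509 + 9 = 518)
(r + (-385 + V))**2 = (518 + (-385 + 178))**2 = (518 - 207)**2 = 311**2 = 96721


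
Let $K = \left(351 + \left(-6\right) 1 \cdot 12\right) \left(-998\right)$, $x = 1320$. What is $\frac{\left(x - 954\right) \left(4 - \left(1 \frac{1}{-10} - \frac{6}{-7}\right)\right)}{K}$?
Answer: $- \frac{13847}{3248490} \approx -0.0042626$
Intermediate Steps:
$K = -278442$ ($K = \left(351 - 72\right) \left(-998\right) = 279 \left(-998\right) = -278442$)
$\frac{\left(x - 954\right) \left(4 - \left(1 \frac{1}{-10} - \frac{6}{-7}\right)\right)}{K} = \frac{\left(1320 - 954\right) \left(4 - \left(1 \frac{1}{-10} - \frac{6}{-7}\right)\right)}{-278442} = 366 \left(4 - \left(1 \left(- \frac{1}{10}\right) - - \frac{6}{7}\right)\right) \left(- \frac{1}{278442}\right) = 366 \left(4 - \left(- \frac{1}{10} + \frac{6}{7}\right)\right) \left(- \frac{1}{278442}\right) = 366 \left(4 - \frac{53}{70}\right) \left(- \frac{1}{278442}\right) = 366 \cdot \frac{227}{70} \left(- \frac{1}{278442}\right) = \frac{41541}{35} \left(- \frac{1}{278442}\right) = - \frac{13847}{3248490}$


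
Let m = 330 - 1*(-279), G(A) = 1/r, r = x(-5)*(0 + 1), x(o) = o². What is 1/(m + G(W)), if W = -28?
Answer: 25/15226 ≈ 0.0016419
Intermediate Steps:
r = 25 (r = (-5)²*(0 + 1) = 25*1 = 25)
G(A) = 1/25
m = 609 (m = 330 + 279 = 609)
1/(m + G(W)) = 1/(609 + 1/25) = 1/(15226/25) = 25/15226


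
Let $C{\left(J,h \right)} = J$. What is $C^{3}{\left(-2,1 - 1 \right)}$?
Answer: $-8$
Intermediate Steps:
$C^{3}{\left(-2,1 - 1 \right)} = \left(-2\right)^{3} = -8$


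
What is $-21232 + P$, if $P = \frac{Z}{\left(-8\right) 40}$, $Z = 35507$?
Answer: $- \frac{6829747}{320} \approx -21343.0$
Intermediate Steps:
$P = - \frac{35507}{320}$ ($P = \frac{35507}{\left(-8\right) 40} = \frac{35507}{-320} = 35507 \left(- \frac{1}{320}\right) = - \frac{35507}{320} \approx -110.96$)
$-21232 + P = -21232 - \frac{35507}{320} = - \frac{6829747}{320}$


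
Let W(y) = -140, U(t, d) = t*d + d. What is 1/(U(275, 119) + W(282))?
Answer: 1/32704 ≈ 3.0577e-5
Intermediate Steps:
U(t, d) = d + d*t (U(t, d) = d*t + d = d + d*t)
1/(U(275, 119) + W(282)) = 1/(119*(1 + 275) - 140) = 1/(119*276 - 140) = 1/(32844 - 140) = 1/32704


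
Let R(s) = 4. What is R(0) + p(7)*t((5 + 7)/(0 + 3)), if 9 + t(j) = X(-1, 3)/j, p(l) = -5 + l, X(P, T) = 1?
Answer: -27/2 ≈ -13.500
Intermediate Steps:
t(j) = -9 + 1/j
R(0) + p(7)*t((5 + 7)/(0 + 3)) = 4 + (-5 + 7)*(-9 + 1/((5 + 7)/(0 + 3))) = 4 + 2*(-9 + 1/(12/3)) = 4 + 2*(-9 + 1/(12*(⅓))) = 4 + 2*(-9 + 1/4) = 4 + 2*(-9 + ¼) = 4 + 2*(-35/4) = 4 - 35/2 = -27/2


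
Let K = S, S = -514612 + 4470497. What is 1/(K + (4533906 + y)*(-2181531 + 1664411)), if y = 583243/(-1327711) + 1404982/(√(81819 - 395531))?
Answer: -463066409369792698980536411/1085691613893878232286919124084680268417 - 9148316180631090315776*I*√19607/5428458069469391161434595620423401342085 ≈ -4.2652e-13 - 2.3598e-16*I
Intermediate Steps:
S = 3955885
K = 3955885
y = -583243/1327711 - 702491*I*√19607/39214 (y = 583243*(-1/1327711) + 1404982/(√(-313712)) = -583243/1327711 + 1404982/((4*I*√19607)) = -583243/1327711 + 1404982*(-I*√19607/78428) = -583243/1327711 - 702491*I*√19607/39214 ≈ -0.43928 - 2508.4*I)
1/(K + (4533906 + y)*(-2181531 + 1664411)) = 1/(3955885 + (4533906 + (-583243/1327711 - 702491*I*√19607/39214))*(-2181531 + 1664411)) = 1/(3955885 + (6019716285923/1327711 - 702491*I*√19607/39214)*(-517120)) = 1/(3955885 + (-3112915685776501760/1327711 + 181636072960*I*√19607/19607)) = 1/(-3112910433504472525/1327711 + 181636072960*I*√19607/19607)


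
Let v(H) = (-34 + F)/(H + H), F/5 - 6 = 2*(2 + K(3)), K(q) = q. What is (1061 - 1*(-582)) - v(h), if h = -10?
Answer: 16453/10 ≈ 1645.3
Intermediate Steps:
F = 80 (F = 30 + 5*(2*(2 + 3)) = 30 + 5*(2*5) = 30 + 5*10 = 30 + 50 = 80)
v(H) = 23/H (v(H) = (-34 + 80)/(H + H) = 46/((2*H)) = 46*(1/(2*H)) = 23/H)
(1061 - 1*(-582)) - v(h) = (1061 - 1*(-582)) - 23/(-10) = (1061 + 582) - 23*(-1)/10 = 1643 - 1*(-23/10) = 1643 + 23/10 = 16453/10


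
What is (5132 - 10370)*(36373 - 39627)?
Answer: 17044452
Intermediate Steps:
(5132 - 10370)*(36373 - 39627) = -5238*(-3254) = 17044452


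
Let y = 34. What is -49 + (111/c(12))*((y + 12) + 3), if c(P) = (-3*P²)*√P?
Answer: -49 - 1813*√3/864 ≈ -52.635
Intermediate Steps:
c(P) = -3*P^(5/2)
-49 + (111/c(12))*((y + 12) + 3) = -49 + (111/((-864*√3)))*((34 + 12) + 3) = -49 + (111/((-864*√3)))*(46 + 3) = -49 + (111/((-864*√3)))*49 = -49 + (111*(-√3/2592))*49 = -49 - 37*√3/864*49 = -49 - 1813*√3/864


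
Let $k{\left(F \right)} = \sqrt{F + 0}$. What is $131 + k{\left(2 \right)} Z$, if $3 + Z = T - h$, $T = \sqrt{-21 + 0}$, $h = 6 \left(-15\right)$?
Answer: $131 + \sqrt{2} \left(87 + i \sqrt{21}\right) \approx 254.04 + 6.4807 i$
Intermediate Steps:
$k{\left(F \right)} = \sqrt{F}$
$h = -90$
$T = i \sqrt{21}$ ($T = \sqrt{-21} = i \sqrt{21} \approx 4.5826 i$)
$Z = 87 + i \sqrt{21}$ ($Z = -3 + \left(i \sqrt{21} - -90\right) = -3 + \left(i \sqrt{21} + 90\right) = -3 + \left(90 + i \sqrt{21}\right) = 87 + i \sqrt{21} \approx 87.0 + 4.5826 i$)
$131 + k{\left(2 \right)} Z = 131 + \sqrt{2} \left(87 + i \sqrt{21}\right)$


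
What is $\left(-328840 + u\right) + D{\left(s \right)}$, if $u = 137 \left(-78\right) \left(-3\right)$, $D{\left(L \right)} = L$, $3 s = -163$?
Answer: $- \frac{890509}{3} \approx -2.9684 \cdot 10^{5}$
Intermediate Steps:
$s = - \frac{163}{3}$ ($s = \frac{1}{3} \left(-163\right) = - \frac{163}{3} \approx -54.333$)
$u = 32058$ ($u = \left(-10686\right) \left(-3\right) = 32058$)
$\left(-328840 + u\right) + D{\left(s \right)} = \left(-328840 + 32058\right) - \frac{163}{3} = -296782 - \frac{163}{3} = - \frac{890509}{3}$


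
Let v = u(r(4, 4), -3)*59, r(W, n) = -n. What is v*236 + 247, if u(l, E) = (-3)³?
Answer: -375701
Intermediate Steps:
u(l, E) = -27
v = -1593 (v = -27*59 = -1593)
v*236 + 247 = -1593*236 + 247 = -375948 + 247 = -375701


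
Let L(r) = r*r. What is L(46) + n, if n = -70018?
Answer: -67902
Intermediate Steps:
L(r) = r²
L(46) + n = 46² - 70018 = 2116 - 70018 = -67902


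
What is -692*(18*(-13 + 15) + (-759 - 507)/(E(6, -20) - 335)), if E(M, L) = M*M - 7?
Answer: -1416524/51 ≈ -27775.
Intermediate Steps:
E(M, L) = -7 + M² (E(M, L) = M² - 7 = -7 + M²)
-692*(18*(-13 + 15) + (-759 - 507)/(E(6, -20) - 335)) = -692*(18*(-13 + 15) + (-759 - 507)/((-7 + 6²) - 335)) = -692*(18*2 - 1266/((-7 + 36) - 335)) = -692*(36 - 1266/(29 - 335)) = -692*(36 - 1266/(-306)) = -692*(36 - 1266*(-1/306)) = -692*(36 + 211/51) = -692*2047/51 = -1416524/51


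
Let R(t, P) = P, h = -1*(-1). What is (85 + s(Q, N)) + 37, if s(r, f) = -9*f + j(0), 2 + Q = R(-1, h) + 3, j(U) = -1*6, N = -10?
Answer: 206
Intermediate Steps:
h = 1
j(U) = -6
Q = 2 (Q = -2 + (1 + 3) = -2 + 4 = 2)
s(r, f) = -6 - 9*f (s(r, f) = -9*f - 6 = -6 - 9*f)
(85 + s(Q, N)) + 37 = (85 + (-6 - 9*(-10))) + 37 = (85 + (-6 + 90)) + 37 = (85 + 84) + 37 = 169 + 37 = 206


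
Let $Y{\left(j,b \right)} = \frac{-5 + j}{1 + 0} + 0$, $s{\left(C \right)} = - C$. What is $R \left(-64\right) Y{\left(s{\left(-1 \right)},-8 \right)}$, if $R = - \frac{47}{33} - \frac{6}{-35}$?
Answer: $- \frac{370432}{1155} \approx -320.72$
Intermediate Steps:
$Y{\left(j,b \right)} = -5 + j$ ($Y{\left(j,b \right)} = \frac{-5 + j}{1} + 0 = \left(-5 + j\right) 1 + 0 = \left(-5 + j\right) + 0 = -5 + j$)
$R = - \frac{1447}{1155}$ ($R = \left(-47\right) \frac{1}{33} - - \frac{6}{35} = - \frac{47}{33} + \frac{6}{35} = - \frac{1447}{1155} \approx -1.2528$)
$R \left(-64\right) Y{\left(s{\left(-1 \right)},-8 \right)} = \left(- \frac{1447}{1155}\right) \left(-64\right) \left(-5 - -1\right) = \frac{92608 \left(-5 + 1\right)}{1155} = \frac{92608}{1155} \left(-4\right) = - \frac{370432}{1155}$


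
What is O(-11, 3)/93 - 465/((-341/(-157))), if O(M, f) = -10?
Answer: -219125/1023 ≈ -214.20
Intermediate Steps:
O(-11, 3)/93 - 465/((-341/(-157))) = -10/93 - 465/((-341/(-157))) = -10*1/93 - 465/((-341*(-1/157))) = -10/93 - 465/341/157 = -10/93 - 465*157/341 = -10/93 - 2355/11 = -219125/1023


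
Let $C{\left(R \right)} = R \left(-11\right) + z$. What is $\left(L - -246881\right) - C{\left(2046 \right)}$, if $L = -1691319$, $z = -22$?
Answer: $-1421910$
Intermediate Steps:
$C{\left(R \right)} = -22 - 11 R$ ($C{\left(R \right)} = R \left(-11\right) - 22 = - 11 R - 22 = -22 - 11 R$)
$\left(L - -246881\right) - C{\left(2046 \right)} = \left(-1691319 - -246881\right) - \left(-22 - 22506\right) = \left(-1691319 + 246881\right) - \left(-22 - 22506\right) = -1444438 - -22528 = -1444438 + 22528 = -1421910$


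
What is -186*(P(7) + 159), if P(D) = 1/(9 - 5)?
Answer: -59241/2 ≈ -29621.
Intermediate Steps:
P(D) = ¼ (P(D) = 1/4 = ¼)
-186*(P(7) + 159) = -186*(¼ + 159) = -186*637/4 = -59241/2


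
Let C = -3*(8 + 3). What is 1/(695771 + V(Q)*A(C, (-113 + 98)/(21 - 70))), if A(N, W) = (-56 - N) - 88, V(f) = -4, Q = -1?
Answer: 1/696215 ≈ 1.4363e-6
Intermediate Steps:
C = -33 (C = -3*11 = -33)
A(N, W) = -144 - N
1/(695771 + V(Q)*A(C, (-113 + 98)/(21 - 70))) = 1/(695771 - 4*(-144 - 1*(-33))) = 1/(695771 - 4*(-144 + 33)) = 1/(695771 - 4*(-111)) = 1/(695771 + 444) = 1/696215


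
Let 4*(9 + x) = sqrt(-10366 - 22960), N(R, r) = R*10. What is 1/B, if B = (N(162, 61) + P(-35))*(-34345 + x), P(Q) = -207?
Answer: -274832/13340974004883 - 2*I*sqrt(33326)/13340974004883 ≈ -2.0601e-8 - 2.7367e-11*I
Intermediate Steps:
N(R, r) = 10*R
x = -9 + I*sqrt(33326)/4 (x = -9 + sqrt(-10366 - 22960)/4 = -9 + sqrt(-33326)/4 = -9 + (I*sqrt(33326))/4 = -9 + I*sqrt(33326)/4 ≈ -9.0 + 45.639*I)
B = -48542202 + 1413*I*sqrt(33326)/4 (B = (10*162 - 207)*(-34345 + (-9 + I*sqrt(33326)/4)) = (1620 - 207)*(-34354 + I*sqrt(33326)/4) = 1413*(-34354 + I*sqrt(33326)/4) = -48542202 + 1413*I*sqrt(33326)/4 ≈ -4.8542e+7 + 64487.0*I)
1/B = 1/(-48542202 + 1413*I*sqrt(33326)/4)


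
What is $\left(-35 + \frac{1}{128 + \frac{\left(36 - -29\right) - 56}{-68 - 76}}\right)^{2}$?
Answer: $\frac{5130713641}{4190209} \approx 1224.5$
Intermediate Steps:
$\left(-35 + \frac{1}{128 + \frac{\left(36 - -29\right) - 56}{-68 - 76}}\right)^{2} = \left(-35 + \frac{1}{128 + \frac{\left(36 + 29\right) - 56}{-144}}\right)^{2} = \left(-35 + \frac{1}{128 + \left(65 - 56\right) \left(- \frac{1}{144}\right)}\right)^{2} = \left(-35 + \frac{1}{128 + 9 \left(- \frac{1}{144}\right)}\right)^{2} = \left(-35 + \frac{1}{128 - \frac{1}{16}}\right)^{2} = \left(-35 + \frac{1}{\frac{2047}{16}}\right)^{2} = \left(-35 + \frac{16}{2047}\right)^{2} = \left(- \frac{71629}{2047}\right)^{2} = \frac{5130713641}{4190209}$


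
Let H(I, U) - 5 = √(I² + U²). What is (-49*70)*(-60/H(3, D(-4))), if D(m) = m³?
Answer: -8575/34 + 1715*√4105/34 ≈ 2979.6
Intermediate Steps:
H(I, U) = 5 + √(I² + U²)
(-49*70)*(-60/H(3, D(-4))) = (-49*70)*(-60/(5 + √(3² + ((-4)³)²))) = -(-205800)/(5 + √(9 + (-64)²)) = -(-205800)/(5 + √(9 + 4096)) = -(-205800)/(5 + √4105) = 205800/(5 + √4105)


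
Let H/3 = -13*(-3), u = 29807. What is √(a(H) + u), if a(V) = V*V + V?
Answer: √43613 ≈ 208.84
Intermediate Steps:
H = 117 (H = 3*(-13*(-3)) = 3*39 = 117)
a(V) = V + V² (a(V) = V² + V = V + V²)
√(a(H) + u) = √(117*(1 + 117) + 29807) = √(117*118 + 29807) = √(13806 + 29807) = √43613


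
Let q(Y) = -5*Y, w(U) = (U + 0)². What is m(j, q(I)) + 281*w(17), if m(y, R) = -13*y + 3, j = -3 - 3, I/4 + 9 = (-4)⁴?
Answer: 81290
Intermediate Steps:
w(U) = U²
I = 988 (I = -36 + 4*(-4)⁴ = -36 + 4*256 = -36 + 1024 = 988)
j = -6
m(y, R) = 3 - 13*y
m(j, q(I)) + 281*w(17) = (3 - 13*(-6)) + 281*17² = (3 + 78) + 281*289 = 81 + 81209 = 81290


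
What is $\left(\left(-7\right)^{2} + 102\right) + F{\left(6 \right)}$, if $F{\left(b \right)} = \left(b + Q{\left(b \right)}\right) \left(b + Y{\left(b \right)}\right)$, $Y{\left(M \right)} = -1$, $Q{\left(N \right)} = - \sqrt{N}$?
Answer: $181 - 5 \sqrt{6} \approx 168.75$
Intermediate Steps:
$F{\left(b \right)} = \left(-1 + b\right) \left(b - \sqrt{b}\right)$ ($F{\left(b \right)} = \left(b - \sqrt{b}\right) \left(b - 1\right) = \left(b - \sqrt{b}\right) \left(-1 + b\right) = \left(-1 + b\right) \left(b - \sqrt{b}\right)$)
$\left(\left(-7\right)^{2} + 102\right) + F{\left(6 \right)} = \left(\left(-7\right)^{2} + 102\right) + \left(\sqrt{6} + 6^{2} - 6 - 6^{\frac{3}{2}}\right) = \left(49 + 102\right) + \left(\sqrt{6} + 36 - 6 - 6 \sqrt{6}\right) = 151 + \left(\sqrt{6} + 36 - 6 - 6 \sqrt{6}\right) = 151 + \left(30 - 5 \sqrt{6}\right) = 181 - 5 \sqrt{6}$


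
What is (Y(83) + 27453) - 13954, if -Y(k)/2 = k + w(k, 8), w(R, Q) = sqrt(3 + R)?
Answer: 13333 - 2*sqrt(86) ≈ 13314.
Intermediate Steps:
Y(k) = -2*k - 2*sqrt(3 + k) (Y(k) = -2*(k + sqrt(3 + k)) = -2*k - 2*sqrt(3 + k))
(Y(83) + 27453) - 13954 = ((-2*83 - 2*sqrt(3 + 83)) + 27453) - 13954 = ((-166 - 2*sqrt(86)) + 27453) - 13954 = (27287 - 2*sqrt(86)) - 13954 = 13333 - 2*sqrt(86)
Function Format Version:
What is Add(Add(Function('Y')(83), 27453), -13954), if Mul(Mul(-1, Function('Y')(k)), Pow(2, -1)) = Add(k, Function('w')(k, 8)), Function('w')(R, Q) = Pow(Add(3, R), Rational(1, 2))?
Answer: Add(13333, Mul(-2, Pow(86, Rational(1, 2)))) ≈ 13314.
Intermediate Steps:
Function('Y')(k) = Add(Mul(-2, k), Mul(-2, Pow(Add(3, k), Rational(1, 2)))) (Function('Y')(k) = Mul(-2, Add(k, Pow(Add(3, k), Rational(1, 2)))) = Add(Mul(-2, k), Mul(-2, Pow(Add(3, k), Rational(1, 2)))))
Add(Add(Function('Y')(83), 27453), -13954) = Add(Add(Add(Mul(-2, 83), Mul(-2, Pow(Add(3, 83), Rational(1, 2)))), 27453), -13954) = Add(Add(Add(-166, Mul(-2, Pow(86, Rational(1, 2)))), 27453), -13954) = Add(Add(27287, Mul(-2, Pow(86, Rational(1, 2)))), -13954) = Add(13333, Mul(-2, Pow(86, Rational(1, 2))))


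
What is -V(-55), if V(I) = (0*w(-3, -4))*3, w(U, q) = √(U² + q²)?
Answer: 0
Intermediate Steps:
V(I) = 0 (V(I) = (0*√((-3)² + (-4)²))*3 = (0*√(9 + 16))*3 = (0*√25)*3 = (0*5)*3 = 0*3 = 0)
-V(-55) = -1*0 = 0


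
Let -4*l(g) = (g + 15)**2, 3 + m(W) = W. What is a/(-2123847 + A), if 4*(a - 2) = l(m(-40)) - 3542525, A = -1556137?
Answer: 3542713/14719936 ≈ 0.24067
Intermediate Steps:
m(W) = -3 + W
l(g) = -(15 + g)**2/4 (l(g) = -(g + 15)**2/4 = -(15 + g)**2/4)
a = -3542713/4 (a = 2 + (-(15 + (-3 - 40))**2/4 - 3542525)/4 = 2 + (-(15 - 43)**2/4 - 3542525)/4 = 2 + (-1/4*(-28)**2 - 3542525)/4 = 2 + (-1/4*784 - 3542525)/4 = 2 + (-196 - 3542525)/4 = 2 + (1/4)*(-3542721) = 2 - 3542721/4 = -3542713/4 ≈ -8.8568e+5)
a/(-2123847 + A) = -3542713/(4*(-2123847 - 1556137)) = -3542713/4/(-3679984) = -3542713/4*(-1/3679984) = 3542713/14719936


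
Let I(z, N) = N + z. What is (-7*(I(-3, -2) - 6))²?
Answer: 5929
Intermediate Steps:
(-7*(I(-3, -2) - 6))² = (-7*((-2 - 3) - 6))² = (-7*(-5 - 6))² = (-7*(-11))² = 77² = 5929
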